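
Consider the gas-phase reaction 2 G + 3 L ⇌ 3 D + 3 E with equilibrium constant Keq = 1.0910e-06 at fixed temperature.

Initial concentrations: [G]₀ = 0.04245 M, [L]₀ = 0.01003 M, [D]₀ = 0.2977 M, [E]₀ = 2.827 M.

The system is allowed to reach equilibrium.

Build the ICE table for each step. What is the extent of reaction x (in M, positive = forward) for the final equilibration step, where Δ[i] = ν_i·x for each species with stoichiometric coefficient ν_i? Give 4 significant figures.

x = -0.09907 M

Q₀ = 3.2784e+08 vs Keq = 1.0910e-06 ⇒ Q>K, reverse
Step 1:
                    G           L           D           E
  I           0.04245     0.01003      0.2977       2.827
  C            0.1981      0.2972     -0.2972     -0.2972
  E            0.2406      0.3072  4.8365e-04        2.53
  solve Keq expr → x = -0.09907; check Q = 1.0910e-06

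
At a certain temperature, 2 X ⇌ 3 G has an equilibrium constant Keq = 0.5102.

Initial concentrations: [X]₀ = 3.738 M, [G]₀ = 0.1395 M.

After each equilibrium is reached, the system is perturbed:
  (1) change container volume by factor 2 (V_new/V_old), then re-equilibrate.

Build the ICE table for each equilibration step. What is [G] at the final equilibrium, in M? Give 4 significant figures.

Q₀ = 1.9429e-04 vs Keq = 0.5102 ⇒ Q<K, forward
Step 1:
                   X          G
  Initial      3.738     0.1395
  Change     -0.9598       1.44
  Equil        2.778      1.579
  solve Keq expr → x = 0.4799; check Q = 0.5102
Then change container volume by factor 2 (V_new/V_old).
Step 2:
                   X          G
  Initial      1.389     0.7896
  Change     -0.1035     0.1552
  Equil        1.286     0.9448
  solve Keq expr → x = 0.05173; check Q = 0.5102

[G]_eq = 0.9448 M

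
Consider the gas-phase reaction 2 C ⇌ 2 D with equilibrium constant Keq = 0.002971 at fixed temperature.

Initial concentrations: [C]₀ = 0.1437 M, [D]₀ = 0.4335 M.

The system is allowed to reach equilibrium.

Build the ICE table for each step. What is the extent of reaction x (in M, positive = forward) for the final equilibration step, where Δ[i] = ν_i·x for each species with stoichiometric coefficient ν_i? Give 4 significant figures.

Q₀ = 9.1 vs Keq = 0.002971 ⇒ Q>K, reverse
Step 1:
                    C           D
  init         0.1437      0.4335
  Δ            0.4037     -0.4037
  eq           0.5474     0.02984
  solve Keq expr → x = -0.2018; check Q = 0.002971

x = -0.2018 M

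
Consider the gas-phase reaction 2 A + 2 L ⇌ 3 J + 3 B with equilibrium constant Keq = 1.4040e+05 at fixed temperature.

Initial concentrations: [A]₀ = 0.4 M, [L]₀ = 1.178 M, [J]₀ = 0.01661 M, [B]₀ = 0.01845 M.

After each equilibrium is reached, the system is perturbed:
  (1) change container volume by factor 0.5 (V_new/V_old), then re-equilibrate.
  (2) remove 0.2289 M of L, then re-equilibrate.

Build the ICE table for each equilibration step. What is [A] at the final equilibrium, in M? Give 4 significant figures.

[A]_eq = 0.003727 M

Q₀ = 1.2962e-10 vs Keq = 1.4040e+05 ⇒ Q<K, forward
Step 1:
                    A           L           J           B
  init            0.4       1.178     0.01661     0.01845
  Δ           -0.3992     -0.3992      0.5988      0.5988
  eq       8.0227e-04      0.7788      0.6154      0.6172
  solve Keq expr → x = 0.1996; check Q = 1.4040e+05
Then change container volume by factor 0.5 (V_new/V_old).
Step 2:
                    A           L           J           B
  init       0.001605       1.558       1.231       1.234
  Δ          0.001583    0.001583   -0.002374   -0.002374
  eq         0.003187       1.559       1.228       1.232
  solve Keq expr → x = -7.9140e-04; check Q = 1.4040e+05
Then remove 0.2289 M of L.
Step 3:
                    A           L           J           B
  init       0.003187        1.33       1.228       1.232
  Δ        5.3956e-04  5.3956e-04 -8.0934e-04 -8.0934e-04
  eq         0.003727       1.331       1.228       1.231
  solve Keq expr → x = -2.6978e-04; check Q = 1.4040e+05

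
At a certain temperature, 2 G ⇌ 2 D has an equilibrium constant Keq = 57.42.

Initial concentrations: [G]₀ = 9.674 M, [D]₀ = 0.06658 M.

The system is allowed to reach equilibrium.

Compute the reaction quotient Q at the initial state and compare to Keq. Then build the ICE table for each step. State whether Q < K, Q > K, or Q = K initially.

Q₀ = 4.7367e-05 vs Keq = 57.42 ⇒ Q<K, forward
Step 1:
                    G           D
  I             9.674     0.06658
  C            -8.538       8.538
  E             1.136       8.605
  solve Keq expr → x = 4.269; check Q = 57.42

Q₀ = 4.7367e-05; Q < K (proceeds forward)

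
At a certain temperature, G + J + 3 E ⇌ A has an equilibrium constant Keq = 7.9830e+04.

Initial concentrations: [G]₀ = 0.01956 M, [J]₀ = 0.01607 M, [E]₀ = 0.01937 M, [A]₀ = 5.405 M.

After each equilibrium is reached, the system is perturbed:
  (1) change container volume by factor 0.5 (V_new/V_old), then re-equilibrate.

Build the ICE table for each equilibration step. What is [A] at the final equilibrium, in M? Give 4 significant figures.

Q₀ = 2.3660e+09 vs Keq = 7.9830e+04 ⇒ Q>K, reverse
Step 1:
                   G          J          E          A
  Initial    0.01956    0.01607    0.01937      5.405
  Change     0.06486    0.06486     0.1946   -0.06486
  Equil      0.08442    0.08093     0.2139       5.34
  solve Keq expr → x = -0.06486; check Q = 7.9830e+04
Then change container volume by factor 0.5 (V_new/V_old).
Step 2:
                   G          J          E          A
  Initial     0.1688     0.1619     0.4279      10.68
  Change      -0.064     -0.064     -0.192      0.064
  Equil       0.1048    0.09785     0.2359      10.74
  solve Keq expr → x = 0.064; check Q = 7.9830e+04

[A]_eq = 10.74 M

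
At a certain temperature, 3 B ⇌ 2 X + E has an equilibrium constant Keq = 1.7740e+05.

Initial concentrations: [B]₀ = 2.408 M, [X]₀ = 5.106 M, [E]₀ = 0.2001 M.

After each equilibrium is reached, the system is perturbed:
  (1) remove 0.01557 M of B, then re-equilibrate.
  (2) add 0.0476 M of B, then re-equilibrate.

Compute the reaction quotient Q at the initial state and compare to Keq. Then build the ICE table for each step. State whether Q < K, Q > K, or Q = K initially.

Q₀ = 0.3736 vs Keq = 1.7740e+05 ⇒ Q<K, forward
Step 1:
                   B          X          E
  Initial      2.408      5.106     0.2001
  Change      -2.345      1.564     0.7818
  Equil      0.06268       6.67     0.9819
  solve Keq expr → x = 0.7818; check Q = 1.7740e+05
Then remove 0.01557 M of B.
Step 2:
                   B          X          E
  Initial    0.04711       6.67     0.9819
  Change      0.0154   -0.01026  -0.005132
  Equil       0.0625      6.659     0.9767
  solve Keq expr → x = -0.005132; check Q = 1.7740e+05
Then add 0.0476 M of B.
Step 3:
                   B          X          E
  Initial     0.1101      6.659     0.9767
  Change    -0.04707    0.03138    0.01569
  Equil      0.06303      6.691     0.9924
  solve Keq expr → x = 0.01569; check Q = 1.7740e+05

Q₀ = 0.3736; Q < K (proceeds forward)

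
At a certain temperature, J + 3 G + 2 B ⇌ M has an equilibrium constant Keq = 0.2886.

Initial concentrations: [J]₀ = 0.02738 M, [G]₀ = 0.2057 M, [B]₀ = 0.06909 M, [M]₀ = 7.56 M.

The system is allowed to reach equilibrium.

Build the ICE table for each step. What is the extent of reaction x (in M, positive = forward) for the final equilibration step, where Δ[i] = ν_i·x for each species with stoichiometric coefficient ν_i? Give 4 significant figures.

x = -0.7264 M

Q₀ = 6.6459e+06 vs Keq = 0.2886 ⇒ Q>K, reverse
Step 1:
                   J          G          B          M
  I          0.02738     0.2057    0.06909       7.56
  C           0.7264      2.179      1.453    -0.7264
  E           0.7538      2.385      1.522      6.834
  solve Keq expr → x = -0.7264; check Q = 0.2886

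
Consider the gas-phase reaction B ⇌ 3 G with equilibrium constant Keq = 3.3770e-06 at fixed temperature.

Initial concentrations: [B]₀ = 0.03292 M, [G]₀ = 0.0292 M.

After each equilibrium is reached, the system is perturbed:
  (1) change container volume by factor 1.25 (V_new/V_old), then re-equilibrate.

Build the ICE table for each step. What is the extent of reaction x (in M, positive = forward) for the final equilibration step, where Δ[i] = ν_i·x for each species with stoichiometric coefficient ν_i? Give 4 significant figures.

x = 2.1760e-04 M

Q₀ = 7.5629e-04 vs Keq = 3.3770e-06 ⇒ Q>K, reverse
Step 1:
                   B          G
  init       0.03292     0.0292
  Δ          0.00801   -0.02403
  eq         0.04093    0.00517
  solve Keq expr → x = -0.00801; check Q = 3.3770e-06
Then change container volume by factor 1.25 (V_new/V_old).
Step 2:
                   B          G
  init       0.03274   0.004136
  Δ       -2.1760e-04 6.5280e-04
  eq         0.03253   0.004789
  solve Keq expr → x = 2.1760e-04; check Q = 3.3770e-06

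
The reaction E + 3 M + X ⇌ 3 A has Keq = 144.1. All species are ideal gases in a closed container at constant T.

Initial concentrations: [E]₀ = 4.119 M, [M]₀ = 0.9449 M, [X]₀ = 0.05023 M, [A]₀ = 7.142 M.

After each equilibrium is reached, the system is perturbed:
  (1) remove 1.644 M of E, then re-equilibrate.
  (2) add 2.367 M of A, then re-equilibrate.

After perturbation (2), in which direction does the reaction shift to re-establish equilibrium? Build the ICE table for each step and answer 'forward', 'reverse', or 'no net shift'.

Q₀ = 2087 vs Keq = 144.1 ⇒ Q>K, reverse
Step 1:
                   E          M          X          A
  init         4.119     0.9449    0.05023      7.142
  Δ           0.1417     0.4251     0.1417    -0.4251
  eq           4.261       1.37     0.1919      6.717
  solve Keq expr → x = -0.1417; check Q = 144.1
Then remove 1.644 M of E.
Step 2:
                   E          M          X          A
  init         2.617       1.37     0.1919      6.717
  Δ          0.03811     0.1143    0.03811    -0.1143
  eq           2.655      1.484       0.23      6.603
  solve Keq expr → x = -0.03811; check Q = 144.1
Then add 2.367 M of A.
Step 3:
                   E          M          X          A
  init         2.655      1.484       0.23       8.97
  Δ          0.08614     0.2584    0.08614    -0.2584
  eq           2.741      1.743     0.3162      8.711
  solve Keq expr → x = -0.08614; check Q = 144.1

Direction: reverse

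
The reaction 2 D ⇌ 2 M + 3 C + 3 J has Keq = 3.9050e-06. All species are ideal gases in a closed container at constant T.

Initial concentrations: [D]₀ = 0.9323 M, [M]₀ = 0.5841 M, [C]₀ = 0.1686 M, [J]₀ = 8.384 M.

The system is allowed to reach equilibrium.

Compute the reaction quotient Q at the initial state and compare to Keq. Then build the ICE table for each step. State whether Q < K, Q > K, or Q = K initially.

Q₀ = 1.109 vs Keq = 3.9050e-06 ⇒ Q>K, reverse
Step 1:
                    D           M           C           J
  Initial      0.9323      0.5841      0.1686       8.384
  Change       0.1102     -0.1102     -0.1654     -0.1654
  Equil         1.043      0.4739    0.003241       8.219
  solve Keq expr → x = -0.05512; check Q = 3.9050e-06

Q₀ = 1.109; Q > K (proceeds reverse)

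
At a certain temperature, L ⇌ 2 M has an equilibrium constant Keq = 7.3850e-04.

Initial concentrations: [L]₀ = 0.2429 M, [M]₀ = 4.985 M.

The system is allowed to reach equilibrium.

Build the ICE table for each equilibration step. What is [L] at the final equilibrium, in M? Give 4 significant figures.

[L]_eq = 2.713 M

Q₀ = 102.3 vs Keq = 7.3850e-04 ⇒ Q>K, reverse
Step 1:
                  L         M
  Initial    0.2429     4.985
  Change       2.47     -4.94
  Equil       2.713   0.04476
  solve Keq expr → x = -2.47; check Q = 7.3850e-04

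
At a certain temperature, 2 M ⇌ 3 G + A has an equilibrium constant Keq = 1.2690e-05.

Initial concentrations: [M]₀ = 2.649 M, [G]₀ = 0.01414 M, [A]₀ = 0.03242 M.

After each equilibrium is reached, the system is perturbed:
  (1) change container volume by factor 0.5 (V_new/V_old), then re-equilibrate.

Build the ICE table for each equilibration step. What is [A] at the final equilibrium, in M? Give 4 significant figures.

Q₀ = 1.3062e-08 vs Keq = 1.2690e-05 ⇒ Q<K, forward
Step 1:
                    M           G           A
  Initial       2.649     0.01414     0.03242
  Change      -0.0637     0.09555     0.03185
  Equil         2.585      0.1097     0.06427
  solve Keq expr → x = 0.03185; check Q = 1.2690e-05
Then change container volume by factor 0.5 (V_new/V_old).
Step 2:
                    M           G           A
  Initial       5.171      0.2194      0.1285
  Change      0.04709    -0.07064    -0.02355
  Equil         5.218      0.1487       0.105
  solve Keq expr → x = -0.02355; check Q = 1.2690e-05

[A]_eq = 0.105 M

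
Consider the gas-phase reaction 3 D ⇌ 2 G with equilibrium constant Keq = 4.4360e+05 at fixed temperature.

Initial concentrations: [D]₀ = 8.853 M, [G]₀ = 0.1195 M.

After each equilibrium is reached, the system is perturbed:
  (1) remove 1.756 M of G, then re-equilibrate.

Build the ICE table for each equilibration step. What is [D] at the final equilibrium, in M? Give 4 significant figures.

Q₀ = 2.0581e-05 vs Keq = 4.4360e+05 ⇒ Q<K, forward
Step 1:
                  D         G
  init        8.853    0.1195
  Δ           -8.81     5.873
  eq        0.04326     5.993
  solve Keq expr → x = 2.937; check Q = 4.4360e+05
Then remove 1.756 M of G.
Step 2:
                  D         G
  init      0.04326     4.237
  Δ       -0.008897  0.005931
  eq        0.03436     4.243
  solve Keq expr → x = 0.002966; check Q = 4.4360e+05

[D]_eq = 0.03436 M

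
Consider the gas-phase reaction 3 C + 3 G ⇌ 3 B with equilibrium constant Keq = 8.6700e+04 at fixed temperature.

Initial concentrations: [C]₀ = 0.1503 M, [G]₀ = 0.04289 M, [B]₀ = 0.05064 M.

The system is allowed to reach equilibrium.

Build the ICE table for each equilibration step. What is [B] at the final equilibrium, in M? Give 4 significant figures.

Q₀ = 484.8 vs Keq = 8.6700e+04 ⇒ Q<K, forward
Step 1:
                  C         G         B
  I          0.1503   0.04289   0.05064
  C        -0.02828  -0.02828   0.02828
  E           0.122   0.01461   0.07892
  solve Keq expr → x = 0.009426; check Q = 8.6700e+04

[B]_eq = 0.07892 M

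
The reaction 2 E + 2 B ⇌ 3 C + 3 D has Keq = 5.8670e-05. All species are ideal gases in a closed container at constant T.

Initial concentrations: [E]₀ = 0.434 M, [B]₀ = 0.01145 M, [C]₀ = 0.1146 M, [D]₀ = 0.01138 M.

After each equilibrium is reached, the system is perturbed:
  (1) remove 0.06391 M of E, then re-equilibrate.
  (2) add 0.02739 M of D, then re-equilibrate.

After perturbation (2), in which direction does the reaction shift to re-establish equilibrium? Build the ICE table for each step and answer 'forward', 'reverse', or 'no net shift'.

Direction: reverse

Q₀ = 8.9824e-05 vs Keq = 5.8670e-05 ⇒ Q>K, reverse
Step 1:
                   E          B          C          D
  init         0.434    0.01145     0.1146    0.01138
  Δ       6.7824e-04 6.7824e-04  -0.001017  -0.001017
  eq          0.4347    0.01213     0.1136    0.01036
  solve Keq expr → x = -3.3912e-04; check Q = 5.8670e-05
Then remove 0.06391 M of E.
Step 2:
                   E          B          C          D
  init        0.3708    0.01213     0.1136    0.01036
  Δ       4.8407e-04 4.8407e-04 -7.2610e-04 -7.2610e-04
  eq          0.3713    0.01261     0.1129   0.009637
  solve Keq expr → x = -2.4203e-04; check Q = 5.8670e-05
Then add 0.02739 M of D.
Step 3:
                   E          B          C          D
  init        0.3713    0.01261     0.1129    0.03703
  Δ          0.01232    0.01232   -0.01848   -0.01848
  eq          0.3836    0.02493    0.09438    0.01855
  solve Keq expr → x = -0.006159; check Q = 5.8670e-05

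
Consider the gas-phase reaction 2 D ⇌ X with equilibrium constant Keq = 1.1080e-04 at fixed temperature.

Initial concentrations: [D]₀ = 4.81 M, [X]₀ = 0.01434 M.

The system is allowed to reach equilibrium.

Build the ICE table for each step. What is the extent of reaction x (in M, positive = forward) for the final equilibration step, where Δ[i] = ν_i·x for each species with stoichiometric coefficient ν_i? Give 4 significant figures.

x = -0.01175 M

Q₀ = 6.1981e-04 vs Keq = 1.1080e-04 ⇒ Q>K, reverse
Step 1:
                   D          X
  Initial       4.81    0.01434
  Change      0.0235   -0.01175
  Equil        4.834   0.002589
  solve Keq expr → x = -0.01175; check Q = 1.1080e-04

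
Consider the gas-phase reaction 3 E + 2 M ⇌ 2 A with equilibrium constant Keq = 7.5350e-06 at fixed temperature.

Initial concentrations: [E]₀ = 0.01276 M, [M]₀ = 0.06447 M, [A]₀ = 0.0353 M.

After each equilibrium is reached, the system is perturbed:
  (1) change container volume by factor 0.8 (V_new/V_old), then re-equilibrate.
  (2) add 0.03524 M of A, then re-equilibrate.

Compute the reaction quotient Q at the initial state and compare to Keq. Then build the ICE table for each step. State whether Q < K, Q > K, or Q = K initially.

Q₀ = 1.4431e+05 vs Keq = 7.5350e-06 ⇒ Q>K, reverse
Step 1:
                    E           M           A
  init        0.01276     0.06447      0.0353
  Δ           0.05294      0.0353     -0.0353
  eq           0.0657     0.09977  4.6121e-06
  solve Keq expr → x = -0.01765; check Q = 7.5350e-06
Then change container volume by factor 0.8 (V_new/V_old).
Step 2:
                    E           M           A
  init        0.08213      0.1247  5.7651e-06
  Δ       -3.4369e-06 -2.2912e-06  2.2912e-06
  eq          0.08213      0.1247  8.0564e-06
  solve Keq expr → x = 1.1456e-06; check Q = 7.5350e-06
Then add 0.03524 M of A.
Step 3:
                    E           M           A
  init        0.08213      0.1247     0.03525
  Δ           0.05284     0.03523    -0.03523
  eq            0.135      0.1599  2.1767e-05
  solve Keq expr → x = -0.01761; check Q = 7.5350e-06

Q₀ = 1.4431e+05; Q > K (proceeds reverse)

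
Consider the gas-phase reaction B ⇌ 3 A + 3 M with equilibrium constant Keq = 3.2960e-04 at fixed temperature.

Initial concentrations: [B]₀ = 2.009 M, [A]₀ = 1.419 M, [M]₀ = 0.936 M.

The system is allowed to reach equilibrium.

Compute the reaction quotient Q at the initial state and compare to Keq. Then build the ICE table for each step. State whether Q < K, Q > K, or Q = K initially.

Q₀ = 1.166 vs Keq = 3.2960e-04 ⇒ Q>K, reverse
Step 1:
                    B           A           M
  I             2.009       1.419       0.936
  C            0.2638     -0.7913     -0.7913
  E             2.273      0.6277      0.1447
  solve Keq expr → x = -0.2638; check Q = 3.2960e-04

Q₀ = 1.166; Q > K (proceeds reverse)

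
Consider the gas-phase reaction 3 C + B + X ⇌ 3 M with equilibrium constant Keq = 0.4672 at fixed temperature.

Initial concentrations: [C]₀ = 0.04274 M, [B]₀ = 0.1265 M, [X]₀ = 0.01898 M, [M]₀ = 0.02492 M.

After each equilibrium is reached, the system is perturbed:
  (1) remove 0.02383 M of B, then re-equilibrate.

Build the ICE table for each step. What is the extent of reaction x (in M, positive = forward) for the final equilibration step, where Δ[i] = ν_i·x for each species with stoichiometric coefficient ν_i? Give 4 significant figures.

Q₀ = 82.56 vs Keq = 0.4672 ⇒ Q>K, reverse
Step 1:
                    C           B           X           M
  init        0.04274      0.1265     0.01898     0.02492
  Δ           0.01791     0.00597     0.00597    -0.01791
  eq          0.06065      0.1325     0.02495     0.00701
  solve Keq expr → x = -0.00597; check Q = 0.4672
Then remove 0.02383 M of B.
Step 2:
                    C           B           X           M
  init        0.06065      0.1086     0.02495     0.00701
  Δ        3.9187e-04  1.3062e-04  1.3062e-04 -3.9187e-04
  eq          0.06104      0.1088     0.02508    0.006618
  solve Keq expr → x = -1.3062e-04; check Q = 0.4672

x = -1.3062e-04 M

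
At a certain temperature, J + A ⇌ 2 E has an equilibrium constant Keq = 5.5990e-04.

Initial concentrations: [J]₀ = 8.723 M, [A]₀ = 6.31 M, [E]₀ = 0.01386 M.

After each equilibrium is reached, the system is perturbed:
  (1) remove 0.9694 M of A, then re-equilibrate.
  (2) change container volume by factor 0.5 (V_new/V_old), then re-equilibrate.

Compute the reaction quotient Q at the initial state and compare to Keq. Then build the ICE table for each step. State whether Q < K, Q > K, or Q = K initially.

Q₀ = 3.4900e-06 vs Keq = 5.5990e-04 ⇒ Q<K, forward
Step 1:
                   J          A          E
  I            8.723       6.31    0.01386
  C         -0.07989   -0.07989     0.1598
  E            8.643       6.23     0.1736
  solve Keq expr → x = 0.07989; check Q = 5.5990e-04
Then remove 0.9694 M of A.
Step 2:
                   J          A          E
  I            8.643      5.261     0.1736
  C         0.006955   0.006955   -0.01391
  E             8.65      5.268     0.1597
  solve Keq expr → x = -0.006955; check Q = 5.5990e-04
Then change container volume by factor 0.5 (V_new/V_old).
Step 3:
                   J          A          E
  I             17.3      10.54     0.3195
  C                0          0          0
  E             17.3      10.54     0.3195
  solve Keq expr → x = 0; check Q = 5.5990e-04

Q₀ = 3.4900e-06; Q < K (proceeds forward)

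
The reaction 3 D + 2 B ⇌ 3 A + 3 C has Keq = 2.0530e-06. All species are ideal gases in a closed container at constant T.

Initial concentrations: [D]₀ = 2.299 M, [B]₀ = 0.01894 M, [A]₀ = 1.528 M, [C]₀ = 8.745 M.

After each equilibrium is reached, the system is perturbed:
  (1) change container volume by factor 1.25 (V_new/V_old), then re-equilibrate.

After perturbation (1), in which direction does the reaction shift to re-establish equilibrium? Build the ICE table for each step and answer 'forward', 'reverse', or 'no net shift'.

Q₀ = 5.4736e+05 vs Keq = 2.0530e-06 ⇒ Q>K, reverse
Step 1:
                    D           B           A           C
  Initial       2.299     0.01894       1.528       8.745
  Change        1.521       1.014      -1.521      -1.521
  Equil          3.82       1.033    0.006868       7.224
  solve Keq expr → x = -0.507; check Q = 2.0530e-06
Then change container volume by factor 1.25 (V_new/V_old).
Step 2:
                    D           B           A           C
  Initial       3.056      0.8264    0.005495       5.779
  Change  -4.2169e-04 -2.8113e-04  4.2169e-04  4.2169e-04
  Equil         3.056      0.8261    0.005916        5.78
  solve Keq expr → x = 1.4056e-04; check Q = 2.0530e-06

Direction: forward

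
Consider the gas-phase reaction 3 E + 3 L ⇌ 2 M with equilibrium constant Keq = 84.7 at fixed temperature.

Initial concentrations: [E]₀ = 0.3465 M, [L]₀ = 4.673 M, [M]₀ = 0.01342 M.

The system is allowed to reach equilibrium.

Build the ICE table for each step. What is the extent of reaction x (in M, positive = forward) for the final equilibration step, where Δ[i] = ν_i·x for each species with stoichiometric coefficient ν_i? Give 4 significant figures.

Q₀ = 4.2424e-05 vs Keq = 84.7 ⇒ Q<K, forward
Step 1:
                    E           L           M
  I            0.3465       4.673     0.01342
  C           -0.3268     -0.3268      0.2178
  E           0.01974       4.346      0.2313
  solve Keq expr → x = 0.1089; check Q = 84.7

x = 0.1089 M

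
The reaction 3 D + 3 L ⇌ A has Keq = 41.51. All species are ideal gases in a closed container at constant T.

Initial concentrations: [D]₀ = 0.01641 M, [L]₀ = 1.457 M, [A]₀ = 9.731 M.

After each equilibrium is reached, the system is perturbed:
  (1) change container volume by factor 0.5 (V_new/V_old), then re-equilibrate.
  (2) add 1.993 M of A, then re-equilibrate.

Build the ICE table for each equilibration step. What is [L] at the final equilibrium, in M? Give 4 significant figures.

Q₀ = 7.1196e+05 vs Keq = 41.51 ⇒ Q>K, reverse
Step 1:
                    D           L           A
  Initial     0.01641       1.457       9.731
  Change       0.3278      0.3278     -0.1093
  Equil        0.3442       1.785       9.622
  solve Keq expr → x = -0.1093; check Q = 41.51
Then change container volume by factor 0.5 (V_new/V_old).
Step 2:
                    D           L           A
  Initial      0.6884        3.57       19.24
  Change      -0.4404     -0.4404      0.1468
  Equil         0.248       3.129       19.39
  solve Keq expr → x = 0.1468; check Q = 41.51
Then add 1.993 M of A.
Step 3:
                    D           L           A
  Initial       0.248       3.129       21.38
  Change      0.00759     0.00759    -0.00253
  Equil        0.2556       3.137       21.38
  solve Keq expr → x = -0.00253; check Q = 41.51

[L]_eq = 3.137 M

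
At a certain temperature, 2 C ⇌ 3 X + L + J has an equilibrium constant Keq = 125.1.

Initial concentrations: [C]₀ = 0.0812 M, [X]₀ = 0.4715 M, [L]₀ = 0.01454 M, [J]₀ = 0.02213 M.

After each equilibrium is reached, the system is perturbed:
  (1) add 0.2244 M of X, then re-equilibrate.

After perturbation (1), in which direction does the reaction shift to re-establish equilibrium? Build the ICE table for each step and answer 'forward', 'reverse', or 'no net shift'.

Direction: reverse

Q₀ = 0.005115 vs Keq = 125.1 ⇒ Q<K, forward
Step 1:
                  C         X         L         J
  I          0.0812    0.4715   0.01454   0.02213
  C        -0.07887    0.1183   0.03943   0.03943
  E        0.002334    0.5898   0.05397   0.06156
  solve Keq expr → x = 0.03943; check Q = 125.1
Then add 0.2244 M of X.
Step 2:
                  C         X         L         J
  I        0.002334    0.8142   0.05397   0.06156
  C        0.001392 -0.002088 -6.9586e-04 -6.9586e-04
  E        0.003726    0.8121   0.05328   0.06087
  solve Keq expr → x = -6.9586e-04; check Q = 125.1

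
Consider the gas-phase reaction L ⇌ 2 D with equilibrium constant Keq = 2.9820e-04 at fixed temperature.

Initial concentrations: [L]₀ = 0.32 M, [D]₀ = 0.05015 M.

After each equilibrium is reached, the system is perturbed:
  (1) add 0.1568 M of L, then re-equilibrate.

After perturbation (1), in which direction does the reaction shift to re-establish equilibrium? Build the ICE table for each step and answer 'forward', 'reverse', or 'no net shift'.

Q₀ = 0.007859 vs Keq = 2.9820e-04 ⇒ Q>K, reverse
Step 1:
                   L          D
  init          0.32    0.05015
  Δ          0.02004   -0.04008
  eq            0.34    0.01007
  solve Keq expr → x = -0.02004; check Q = 2.9820e-04
Then add 0.1568 M of L.
Step 2:
                   L          D
  init        0.4968    0.01007
  Δ        -0.001045   0.002089
  eq          0.4958    0.01216
  solve Keq expr → x = 0.001045; check Q = 2.9820e-04

Direction: forward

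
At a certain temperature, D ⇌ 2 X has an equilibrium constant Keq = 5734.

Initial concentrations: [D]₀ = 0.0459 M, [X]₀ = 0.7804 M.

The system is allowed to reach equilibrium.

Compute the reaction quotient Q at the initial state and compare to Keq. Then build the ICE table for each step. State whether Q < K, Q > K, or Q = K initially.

Q₀ = 13.27 vs Keq = 5734 ⇒ Q<K, forward
Step 1:
                   D          X
  init        0.0459     0.7804
  Δ         -0.04577    0.09153
  eq      1.3259e-04     0.8719
  solve Keq expr → x = 0.04577; check Q = 5734

Q₀ = 13.27; Q < K (proceeds forward)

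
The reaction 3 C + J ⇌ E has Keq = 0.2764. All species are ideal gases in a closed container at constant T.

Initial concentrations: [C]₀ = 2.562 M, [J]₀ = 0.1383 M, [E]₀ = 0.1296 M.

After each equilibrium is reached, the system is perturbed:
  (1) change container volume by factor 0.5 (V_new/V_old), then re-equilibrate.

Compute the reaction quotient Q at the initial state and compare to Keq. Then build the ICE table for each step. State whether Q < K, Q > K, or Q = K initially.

Q₀ = 0.05572; Q < K (proceeds forward)

Q₀ = 0.05572 vs Keq = 0.2764 ⇒ Q<K, forward
Step 1:
                    C           J           E
  I             2.562      0.1383      0.1296
  C           -0.2355    -0.07851     0.07851
  E             2.326     0.05979      0.2081
  solve Keq expr → x = 0.07851; check Q = 0.2764
Then change container volume by factor 0.5 (V_new/V_old).
Step 2:
                    C           J           E
  I             4.653      0.1196      0.4162
  C           -0.2916     -0.0972      0.0972
  E             4.361     0.02239      0.5134
  solve Keq expr → x = 0.0972; check Q = 0.2764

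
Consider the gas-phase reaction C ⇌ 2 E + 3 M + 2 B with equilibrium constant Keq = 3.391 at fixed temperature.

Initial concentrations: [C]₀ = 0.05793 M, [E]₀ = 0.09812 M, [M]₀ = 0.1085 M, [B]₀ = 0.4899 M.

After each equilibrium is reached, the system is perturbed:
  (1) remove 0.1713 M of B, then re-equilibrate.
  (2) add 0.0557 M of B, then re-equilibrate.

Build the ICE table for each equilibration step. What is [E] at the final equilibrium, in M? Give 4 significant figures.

[E]_eq = 0.2138 M

Q₀ = 5.0947e-05 vs Keq = 3.391 ⇒ Q<K, forward
Step 1:
                    C           E           M           B
  Initial     0.05793     0.09812      0.1085      0.4899
  Change     -0.05782      0.1156      0.1735      0.1156
  Equil    1.1075e-04      0.2138       0.282      0.6055
  solve Keq expr → x = 0.05782; check Q = 3.391
Then remove 0.1713 M of B.
Step 2:
                    C           E           M           B
  Initial  1.1075e-04      0.2138       0.282      0.4342
  Change  -5.3615e-05  1.0723e-04  1.6085e-04  1.0723e-04
  Equil    5.7137e-05      0.2139      0.2821      0.4343
  solve Keq expr → x = 5.3615e-05; check Q = 3.391
Then add 0.0557 M of B.
Step 3:
                    C           E           M           B
  Initial  5.7137e-05      0.2139      0.2821        0.49
  Change   1.5528e-05 -3.1056e-05 -4.6583e-05 -3.1056e-05
  Equil    7.2665e-05      0.2138      0.2821        0.49
  solve Keq expr → x = -1.5528e-05; check Q = 3.391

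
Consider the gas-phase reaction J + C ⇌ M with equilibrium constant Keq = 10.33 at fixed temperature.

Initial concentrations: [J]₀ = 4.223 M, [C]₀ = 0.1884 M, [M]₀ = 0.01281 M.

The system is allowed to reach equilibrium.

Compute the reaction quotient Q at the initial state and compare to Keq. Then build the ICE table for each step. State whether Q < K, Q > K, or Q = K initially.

Q₀ = 0.0161; Q < K (proceeds forward)

Q₀ = 0.0161 vs Keq = 10.33 ⇒ Q<K, forward
Step 1:
                   J          C          M
  init         4.223     0.1884    0.01281
  Δ          -0.1837    -0.1837     0.1837
  eq           4.039   0.004709     0.1965
  solve Keq expr → x = 0.1837; check Q = 10.33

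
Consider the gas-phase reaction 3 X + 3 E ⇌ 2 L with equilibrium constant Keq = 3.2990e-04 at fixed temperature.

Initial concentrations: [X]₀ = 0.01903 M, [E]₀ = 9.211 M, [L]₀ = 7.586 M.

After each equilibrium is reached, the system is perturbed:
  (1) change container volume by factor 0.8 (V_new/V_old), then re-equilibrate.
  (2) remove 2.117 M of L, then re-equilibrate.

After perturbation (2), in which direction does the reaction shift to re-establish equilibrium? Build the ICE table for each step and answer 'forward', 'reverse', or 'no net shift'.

Direction: forward

Q₀ = 1.0685e+04 vs Keq = 3.2990e-04 ⇒ Q>K, reverse
Step 1:
                   X          E          L
  init       0.01903      9.211      7.586
  Δ             3.45       3.45       -2.3
  eq           3.469      12.66      5.286
  solve Keq expr → x = -1.15; check Q = 3.2990e-04
Then change container volume by factor 0.8 (V_new/V_old).
Step 2:
                   X          E          L
  init         4.336      15.83      6.608
  Δ          -0.7755    -0.7755      0.517
  eq            3.56      15.05      7.125
  solve Keq expr → x = 0.2585; check Q = 3.2990e-04
Then remove 2.117 M of L.
Step 3:
                   X          E          L
  init          3.56      15.05      5.008
  Δ          -0.5146    -0.5146      0.343
  eq           3.046      14.54      5.351
  solve Keq expr → x = 0.1715; check Q = 3.2990e-04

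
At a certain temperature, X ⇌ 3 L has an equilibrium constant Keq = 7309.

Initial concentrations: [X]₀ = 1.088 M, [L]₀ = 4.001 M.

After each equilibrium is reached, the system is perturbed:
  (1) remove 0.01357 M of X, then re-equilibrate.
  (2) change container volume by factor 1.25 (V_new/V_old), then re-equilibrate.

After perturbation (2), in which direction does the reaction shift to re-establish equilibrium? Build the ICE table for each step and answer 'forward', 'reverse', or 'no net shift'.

Direction: forward

Q₀ = 58.87 vs Keq = 7309 ⇒ Q<K, forward
Step 1:
                   X          L
  Initial      1.088      4.001
  Change      -1.039      3.116
  Equil      0.04932      7.117
  solve Keq expr → x = 1.039; check Q = 7309
Then remove 0.01357 M of X.
Step 2:
                   X          L
  Initial    0.03575      7.117
  Change     0.01278   -0.03833
  Equil      0.04853      7.079
  solve Keq expr → x = -0.01278; check Q = 7309
Then change container volume by factor 1.25 (V_new/V_old).
Step 3:
                   X          L
  Initial    0.03882      5.663
  Change    -0.01344    0.04033
  Equil      0.02538      5.703
  solve Keq expr → x = 0.01344; check Q = 7309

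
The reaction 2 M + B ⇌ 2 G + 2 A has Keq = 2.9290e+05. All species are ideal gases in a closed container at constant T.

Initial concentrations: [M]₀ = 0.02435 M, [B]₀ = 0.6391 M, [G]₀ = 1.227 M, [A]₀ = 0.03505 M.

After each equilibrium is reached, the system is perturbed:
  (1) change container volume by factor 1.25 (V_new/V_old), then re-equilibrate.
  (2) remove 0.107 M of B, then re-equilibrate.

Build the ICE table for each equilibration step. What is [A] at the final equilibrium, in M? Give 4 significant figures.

Q₀ = 4.881 vs Keq = 2.9290e+05 ⇒ Q<K, forward
Step 1:
                   M          B          G          A
  init       0.02435     0.6391      1.227    0.03505
  Δ         -0.02418   -0.01209    0.02418    0.02418
  eq      1.7292e-04      0.627      1.251    0.05923
  solve Keq expr → x = 0.01209; check Q = 2.9290e+05
Then change container volume by factor 1.25 (V_new/V_old).
Step 2:
                   M          B          G          A
  init    1.3833e-04     0.5016      1.001    0.04738
  Δ       -1.4564e-05 -7.2818e-06 1.4564e-05 1.4564e-05
  eq      1.2377e-04     0.5016      1.001     0.0474
  solve Keq expr → x = 7.2818e-06; check Q = 2.9290e+05
Then remove 0.107 M of B.
Step 3:
                   M          B          G          A
  init    1.2377e-04     0.3946      1.001     0.0474
  Δ       1.5726e-05 7.8628e-06 -1.5726e-05 -1.5726e-05
  eq      1.3950e-04     0.3946      1.001    0.04738
  solve Keq expr → x = -7.8628e-06; check Q = 2.9290e+05

[A]_eq = 0.04738 M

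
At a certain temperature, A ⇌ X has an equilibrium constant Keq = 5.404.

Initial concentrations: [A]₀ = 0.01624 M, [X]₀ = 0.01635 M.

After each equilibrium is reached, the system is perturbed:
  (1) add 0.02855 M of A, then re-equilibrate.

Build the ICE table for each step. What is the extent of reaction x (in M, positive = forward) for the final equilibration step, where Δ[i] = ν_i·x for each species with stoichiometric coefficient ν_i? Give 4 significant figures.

Q₀ = 1.007 vs Keq = 5.404 ⇒ Q<K, forward
Step 1:
                   A          X
  Initial    0.01624    0.01635
  Change    -0.01115    0.01115
  Equil     0.005089     0.0275
  solve Keq expr → x = 0.01115; check Q = 5.404
Then add 0.02855 M of A.
Step 2:
                   A          X
  Initial    0.03364     0.0275
  Change    -0.02409    0.02409
  Equil     0.009547    0.05159
  solve Keq expr → x = 0.02409; check Q = 5.404

x = 0.02409 M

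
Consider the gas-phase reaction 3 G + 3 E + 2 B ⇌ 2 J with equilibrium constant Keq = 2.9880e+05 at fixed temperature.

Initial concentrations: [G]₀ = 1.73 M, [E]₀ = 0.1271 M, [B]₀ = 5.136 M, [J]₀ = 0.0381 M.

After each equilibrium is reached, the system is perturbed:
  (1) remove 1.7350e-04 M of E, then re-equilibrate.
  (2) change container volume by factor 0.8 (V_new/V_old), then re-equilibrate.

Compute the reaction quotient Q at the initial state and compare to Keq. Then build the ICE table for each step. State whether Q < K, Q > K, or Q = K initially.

Q₀ = 0.005176; Q < K (proceeds forward)

Q₀ = 0.005176 vs Keq = 2.9880e+05 ⇒ Q<K, forward
Step 1:
                  G         E         B         J
  Initial      1.73    0.1271     5.136    0.0381
  Change    -0.1263   -0.1263  -0.08421   0.08421
  Equil       1.604 7.8062e-04     5.052    0.1223
  solve Keq expr → x = 0.04211; check Q = 2.9880e+05
Then remove 1.7350e-04 M of E.
Step 2:
                  G         E         B         J
  Initial     1.604 6.0712e-04     5.052    0.1223
  Change  1.7291e-04 1.7291e-04 1.1528e-04 -1.1528e-04
  Equil       1.604 7.8003e-04     5.052    0.1222
  solve Keq expr → x = -5.7638e-05; check Q = 2.9880e+05
Then change container volume by factor 0.8 (V_new/V_old).
Step 3:
                  G         E         B         J
  Initial     2.005 9.7504e-04     6.315    0.1527
  Change  -3.5026e-04 -3.5026e-04 -2.3350e-04 2.3350e-04
  Equil       2.004 6.2479e-04     6.315     0.153
  solve Keq expr → x = 1.1675e-04; check Q = 2.9880e+05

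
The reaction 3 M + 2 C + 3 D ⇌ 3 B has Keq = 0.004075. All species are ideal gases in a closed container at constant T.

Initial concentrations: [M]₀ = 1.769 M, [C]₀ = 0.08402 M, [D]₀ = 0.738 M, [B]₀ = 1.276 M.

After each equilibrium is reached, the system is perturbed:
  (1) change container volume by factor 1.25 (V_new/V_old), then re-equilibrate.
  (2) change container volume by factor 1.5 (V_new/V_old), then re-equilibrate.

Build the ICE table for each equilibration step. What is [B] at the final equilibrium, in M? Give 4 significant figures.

Q₀ = 132.3 vs Keq = 0.004075 ⇒ Q>K, reverse
Step 1:
                    M           C           D           B
  I             1.769     0.08402       0.738       1.276
  C            0.8102      0.5401      0.8102     -0.8102
  E             2.579      0.6241       1.548      0.4658
  solve Keq expr → x = -0.2701; check Q = 0.004075
Then change container volume by factor 1.25 (V_new/V_old).
Step 2:
                    M           C           D           B
  I             2.063      0.4993       1.239      0.3726
  C           0.07297     0.04865     0.07297    -0.07297
  E             2.136       0.548       1.312      0.2997
  solve Keq expr → x = -0.02432; check Q = 0.004075
Then change container volume by factor 1.5 (V_new/V_old).
Step 3:
                    M           C           D           B
  I             1.424      0.3653      0.8743      0.1998
  C            0.0737     0.04913      0.0737     -0.0737
  E             1.498      0.4144       0.948      0.1261
  solve Keq expr → x = -0.02457; check Q = 0.004075

[B]_eq = 0.1261 M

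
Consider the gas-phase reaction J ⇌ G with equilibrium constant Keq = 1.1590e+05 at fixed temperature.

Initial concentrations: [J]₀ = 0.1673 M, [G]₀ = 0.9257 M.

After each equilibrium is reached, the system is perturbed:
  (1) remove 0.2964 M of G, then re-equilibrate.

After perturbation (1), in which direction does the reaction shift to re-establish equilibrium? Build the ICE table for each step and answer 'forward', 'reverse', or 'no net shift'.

Q₀ = 5.533 vs Keq = 1.1590e+05 ⇒ Q<K, forward
Step 1:
                  J         G
  I          0.1673    0.9257
  C         -0.1673    0.1673
  E       9.4305e-06     1.093
  solve Keq expr → x = 0.1673; check Q = 1.1590e+05
Then remove 0.2964 M of G.
Step 2:
                  J         G
  I       9.4305e-06    0.7966
  C       -2.5574e-06 2.5574e-06
  E       6.8731e-06    0.7966
  solve Keq expr → x = 2.5574e-06; check Q = 1.1590e+05

Direction: forward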